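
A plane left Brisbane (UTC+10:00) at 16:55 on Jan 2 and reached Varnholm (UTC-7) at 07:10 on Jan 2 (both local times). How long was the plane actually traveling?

Departure in UTC: 16:55 − 10:00 = 06:55 on Jan 2.
Arrival in UTC: 07:10 + 7:00 = 14:10 on Jan 2.
Elapsed = 14:10 − 06:55 = 7 hours 15 minutes.

7 hours 15 minutes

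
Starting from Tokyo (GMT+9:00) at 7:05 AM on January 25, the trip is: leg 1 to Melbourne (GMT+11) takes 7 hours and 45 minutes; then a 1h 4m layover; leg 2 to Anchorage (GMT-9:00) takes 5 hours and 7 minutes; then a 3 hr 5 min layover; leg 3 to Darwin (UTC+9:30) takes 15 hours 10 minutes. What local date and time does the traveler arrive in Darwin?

3:46 PM on Jan 26

Convert departure to UTC: 7:05 AM − 9:00 = 10:05 PM UTC on Jan 24.
Add 7 hours and 45 minutes leg 1 → 5:50 AM UTC (Jan 25).
Add 1 hour 4 minutes layover in Melbourne → 6:54 AM UTC.
Add 5 hours and 7 minutes leg 2 → 12:01 PM UTC.
Add 3 hours 5 minutes layover in Anchorage → 3:06 PM UTC.
Add 15 hours 10 minutes leg 3 → 6:16 AM UTC (Jan 26).
Darwin is UTC+9:30, so local arrival = 6:16 AM + 9:30 = 3:46 PM on Jan 26.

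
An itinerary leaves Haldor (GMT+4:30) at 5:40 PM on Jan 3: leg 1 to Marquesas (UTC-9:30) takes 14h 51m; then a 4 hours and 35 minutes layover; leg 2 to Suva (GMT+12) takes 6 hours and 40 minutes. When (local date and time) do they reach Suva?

Convert departure to UTC: 5:40 PM − 4:30 = 1:10 PM UTC on Jan 3.
Add 14 hours 51 minutes leg 1 → 4:01 AM UTC (Jan 4).
Add 4 hours and 35 minutes layover in Marquesas → 8:36 AM UTC.
Add 6 hours and 40 minutes leg 2 → 3:16 PM UTC.
Suva is UTC+12:00, so local arrival = 3:16 PM + 12:00 = 3:16 AM on Jan 5.

3:16 AM on January 5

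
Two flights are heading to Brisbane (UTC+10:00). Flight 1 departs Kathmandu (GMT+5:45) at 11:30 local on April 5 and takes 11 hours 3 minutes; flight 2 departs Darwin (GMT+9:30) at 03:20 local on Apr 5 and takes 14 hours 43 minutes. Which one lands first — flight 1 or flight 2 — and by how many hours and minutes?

the second, by 8 hours 15 minutes

Flight 1 in UTC: 11:30 − 5:45 = 05:45 on Apr 5.
+11 hours 3 minutes → arrive 16:48 UTC on Apr 5.
Flight 2 in UTC: 03:20 − 9:30 = 17:50 on Apr 4.
+14 hours 43 minutes → arrive 08:33 UTC on Apr 5.
Flight 2 lands earlier by 8 hours 15 minutes.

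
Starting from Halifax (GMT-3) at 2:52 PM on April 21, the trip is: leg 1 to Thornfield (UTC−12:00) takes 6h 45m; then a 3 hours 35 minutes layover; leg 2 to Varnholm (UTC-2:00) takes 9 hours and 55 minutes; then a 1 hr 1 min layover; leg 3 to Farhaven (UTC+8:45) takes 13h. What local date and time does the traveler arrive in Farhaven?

12:53 PM on April 23

Convert departure to UTC: 2:52 PM + 3:00 = 5:52 PM UTC on Apr 21.
Add 6 hours and 45 minutes leg 1 → 12:37 AM UTC (Apr 22).
Add 3 hours and 35 minutes layover in Thornfield → 4:12 AM UTC.
Add 9 hours 55 minutes leg 2 → 2:07 PM UTC.
Add 1 hour 1 minute layover in Varnholm → 3:08 PM UTC.
Add 13 hours leg 3 → 4:08 AM UTC (Apr 23).
Farhaven is UTC+8:45, so local arrival = 4:08 AM + 8:45 = 12:53 PM on Apr 23.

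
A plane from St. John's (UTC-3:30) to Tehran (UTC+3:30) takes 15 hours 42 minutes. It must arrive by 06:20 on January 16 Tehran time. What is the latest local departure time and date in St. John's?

07:38 on January 15

Target arrival in UTC: 06:20 − 3:30 = 02:50 on Jan 16.
Subtract 15 hours 42 minutes → departure 11:08 UTC on Jan 15.
St. John's is UTC−3:30: 11:08 − 3:30 = 07:38 on Jan 15.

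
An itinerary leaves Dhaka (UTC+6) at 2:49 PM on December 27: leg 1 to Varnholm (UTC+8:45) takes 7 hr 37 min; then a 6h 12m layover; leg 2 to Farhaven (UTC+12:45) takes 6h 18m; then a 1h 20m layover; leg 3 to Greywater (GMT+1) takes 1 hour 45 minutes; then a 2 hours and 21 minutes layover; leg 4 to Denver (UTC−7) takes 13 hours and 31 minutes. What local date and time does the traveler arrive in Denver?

Convert departure to UTC: 2:49 PM − 6:00 = 8:49 AM UTC on Dec 27.
Add 7 hours and 37 minutes leg 1 → 4:26 PM UTC.
Add 6 hours 12 minutes layover in Varnholm → 10:38 PM UTC.
Add 6 hours and 18 minutes leg 2 → 4:56 AM UTC (Dec 28).
Add 1 hour and 20 minutes layover in Farhaven → 6:16 AM UTC.
Add 1 hour and 45 minutes leg 3 → 8:01 AM UTC.
Add 2 hours and 21 minutes layover in Greywater → 10:22 AM UTC.
Add 13 hours and 31 minutes leg 4 → 11:53 PM UTC.
Denver is UTC−7:00, so local arrival = 11:53 PM − 7:00 = 4:53 PM on Dec 28.

4:53 PM on Dec 28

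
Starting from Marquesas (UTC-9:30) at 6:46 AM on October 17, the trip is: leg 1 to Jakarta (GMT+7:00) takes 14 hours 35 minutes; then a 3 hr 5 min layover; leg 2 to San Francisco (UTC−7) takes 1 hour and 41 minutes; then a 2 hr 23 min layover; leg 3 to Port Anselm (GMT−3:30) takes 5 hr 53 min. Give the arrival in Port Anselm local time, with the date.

4:23 PM on October 18

Convert departure to UTC: 6:46 AM + 9:30 = 4:16 PM UTC on Oct 17.
Add 14 hours and 35 minutes leg 1 → 6:51 AM UTC (Oct 18).
Add 3 hours 5 minutes layover in Jakarta → 9:56 AM UTC.
Add 1 hour 41 minutes leg 2 → 11:37 AM UTC.
Add 2 hours 23 minutes layover in San Francisco → 2:00 PM UTC.
Add 5 hours 53 minutes leg 3 → 7:53 PM UTC.
Port Anselm is UTC−3:30, so local arrival = 7:53 PM − 3:30 = 4:23 PM on Oct 18.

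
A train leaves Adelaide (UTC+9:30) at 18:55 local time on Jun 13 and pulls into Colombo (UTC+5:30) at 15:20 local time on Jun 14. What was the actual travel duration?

24 hours 25 minutes

Departure in UTC: 18:55 − 9:30 = 09:25 on Jun 13.
Arrival in UTC: 15:20 − 5:30 = 09:50 on Jun 14.
Elapsed = 09:50 − 09:25 (+1 day) = 24 hours 25 minutes.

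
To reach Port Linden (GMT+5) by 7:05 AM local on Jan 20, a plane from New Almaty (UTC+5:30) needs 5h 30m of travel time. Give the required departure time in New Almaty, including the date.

2:05 AM on Jan 20

Target arrival in UTC: 7:05 AM − 5:00 = 2:05 AM on Jan 20.
Subtract 5 hours and 30 minutes → departure 8:35 PM UTC on Jan 19.
New Almaty is UTC+5:30: 8:35 PM + 5:30 = 2:05 AM on Jan 20.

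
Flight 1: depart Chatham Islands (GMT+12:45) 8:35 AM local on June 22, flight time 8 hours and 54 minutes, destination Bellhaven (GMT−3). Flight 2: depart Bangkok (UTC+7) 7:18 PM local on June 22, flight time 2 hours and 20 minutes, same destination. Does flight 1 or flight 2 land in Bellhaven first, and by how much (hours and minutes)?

Flight 1 in UTC: 8:35 AM − 12:45 = 7:50 PM on Jun 21.
+8 hours and 54 minutes → arrive 4:44 AM UTC on Jun 22.
Flight 2 in UTC: 7:18 PM − 7:00 = 12:18 PM on Jun 22.
+2 hours and 20 minutes → arrive 2:38 PM UTC on Jun 22.
Flight 1 lands earlier by 9 hours 54 minutes.

the first, by 9 hours 54 minutes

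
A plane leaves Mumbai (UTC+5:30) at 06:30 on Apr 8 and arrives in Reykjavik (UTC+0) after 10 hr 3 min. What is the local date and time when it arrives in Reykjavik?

11:03 on April 8

Reykjavik is 5:30 behind Mumbai.
After 10 hours and 3 minutes it is 16:33 in Mumbai.
Shift by the zone difference: 16:33 − 5:30 = 11:03 on Apr 8 in Reykjavik.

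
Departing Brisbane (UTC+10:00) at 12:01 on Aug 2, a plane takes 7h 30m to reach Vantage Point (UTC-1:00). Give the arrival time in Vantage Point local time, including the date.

Convert departure to UTC: 12:01 − 10:00 = 02:01 UTC on Aug 2.
Add 7 hours 30 minutes travel time → 09:31 UTC.
Vantage Point is UTC−1:00, so local arrival = 09:31 − 1:00 = 08:31 on Aug 2.

08:31 on August 2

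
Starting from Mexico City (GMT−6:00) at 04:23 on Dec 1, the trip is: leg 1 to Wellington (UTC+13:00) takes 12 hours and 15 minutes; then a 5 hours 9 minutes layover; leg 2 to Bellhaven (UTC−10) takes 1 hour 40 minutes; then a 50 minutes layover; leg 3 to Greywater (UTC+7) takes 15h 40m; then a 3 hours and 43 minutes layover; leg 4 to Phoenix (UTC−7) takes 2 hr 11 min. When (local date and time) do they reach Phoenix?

Convert departure to UTC: 04:23 + 6:00 = 10:23 UTC on Dec 1.
Add 12 hours 15 minutes leg 1 → 22:38 UTC.
Add 5 hours 9 minutes layover in Wellington → 03:47 UTC (Dec 2).
Add 1 hour 40 minutes leg 2 → 05:27 UTC.
Add 50 minutes layover in Bellhaven → 06:17 UTC.
Add 15 hours and 40 minutes leg 3 → 21:57 UTC.
Add 3 hours and 43 minutes layover in Greywater → 01:40 UTC (Dec 3).
Add 2 hours 11 minutes leg 4 → 03:51 UTC.
Phoenix is UTC−7:00, so local arrival = 03:51 − 7:00 = 20:51 on Dec 2.

20:51 on Dec 2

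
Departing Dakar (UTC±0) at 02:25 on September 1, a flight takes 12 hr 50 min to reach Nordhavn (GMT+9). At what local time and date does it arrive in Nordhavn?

Dakar is at UTC+0, so departure is already 02:25 UTC on Sep 1.
Add 12 hours and 50 minutes travel time → 15:15 UTC.
Nordhavn is UTC+9:00, so local arrival = 15:15 + 9:00 = 00:15 on Sep 2.

00:15 on September 2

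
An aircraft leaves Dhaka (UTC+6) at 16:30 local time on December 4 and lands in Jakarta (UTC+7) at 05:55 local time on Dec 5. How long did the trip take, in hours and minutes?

Departure in UTC: 16:30 − 6:00 = 10:30 on Dec 4.
Arrival in UTC: 05:55 − 7:00 = 22:55 on Dec 4.
Elapsed = 22:55 − 10:30 = 12 hours 25 minutes.

12 hours 25 minutes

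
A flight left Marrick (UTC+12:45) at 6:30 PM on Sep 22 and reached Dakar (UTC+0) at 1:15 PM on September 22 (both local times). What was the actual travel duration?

7 hours 30 minutes

Departure in UTC: 6:30 PM − 12:45 = 5:45 AM on Sep 22.
Arrival is already UTC: 1:15 PM on Sep 22.
Elapsed = 1:15 PM − 5:45 AM = 7 hours 30 minutes.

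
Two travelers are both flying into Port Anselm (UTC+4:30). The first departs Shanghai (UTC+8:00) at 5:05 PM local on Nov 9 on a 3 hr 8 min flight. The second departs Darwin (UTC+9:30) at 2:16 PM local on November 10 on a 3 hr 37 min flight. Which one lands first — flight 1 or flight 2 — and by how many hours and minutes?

the first, by 20 hours 10 minutes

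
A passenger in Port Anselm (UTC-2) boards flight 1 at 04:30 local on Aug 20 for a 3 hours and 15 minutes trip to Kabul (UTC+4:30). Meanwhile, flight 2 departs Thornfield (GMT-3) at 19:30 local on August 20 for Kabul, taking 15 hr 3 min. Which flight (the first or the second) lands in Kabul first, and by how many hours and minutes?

Flight 1 in UTC: 04:30 + 2:00 = 06:30 on Aug 20.
+3 hours 15 minutes → arrive 09:45 UTC on Aug 20.
Flight 2 in UTC: 19:30 + 3:00 = 22:30 on Aug 20.
+15 hours and 3 minutes → arrive 13:33 UTC on Aug 21.
Flight 1 lands earlier by 27 hours 48 minutes.

the first, by 27 hours 48 minutes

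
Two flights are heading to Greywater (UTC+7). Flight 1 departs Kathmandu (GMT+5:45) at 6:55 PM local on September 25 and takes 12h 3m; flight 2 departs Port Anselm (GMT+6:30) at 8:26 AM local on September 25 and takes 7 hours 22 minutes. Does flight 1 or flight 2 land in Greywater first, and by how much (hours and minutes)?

the second, by 15 hours 55 minutes

Flight 1 in UTC: 6:55 PM − 5:45 = 1:10 PM on Sep 25.
+12 hours 3 minutes → arrive 1:13 AM UTC on Sep 26.
Flight 2 in UTC: 8:26 AM − 6:30 = 1:56 AM on Sep 25.
+7 hours and 22 minutes → arrive 9:18 AM UTC on Sep 25.
Flight 2 lands earlier by 15 hours 55 minutes.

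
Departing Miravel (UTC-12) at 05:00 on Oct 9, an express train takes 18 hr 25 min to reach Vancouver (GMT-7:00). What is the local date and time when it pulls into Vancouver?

04:25 on October 10

Vancouver is 5:00 ahead of Miravel.
After 18 hours and 25 minutes it is 23:25 in Miravel.
Shift by the zone difference: 23:25 + 5:00 = 04:25 on Oct 10 in Vancouver.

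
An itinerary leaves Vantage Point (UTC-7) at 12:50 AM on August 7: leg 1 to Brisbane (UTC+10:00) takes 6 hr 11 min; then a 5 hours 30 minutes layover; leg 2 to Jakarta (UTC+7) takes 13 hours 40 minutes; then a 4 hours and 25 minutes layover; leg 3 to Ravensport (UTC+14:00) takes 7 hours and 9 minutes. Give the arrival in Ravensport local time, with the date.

Convert departure to UTC: 12:50 AM + 7:00 = 7:50 AM UTC on Aug 7.
Add 6 hours 11 minutes leg 1 → 2:01 PM UTC.
Add 5 hours and 30 minutes layover in Brisbane → 7:31 PM UTC.
Add 13 hours and 40 minutes leg 2 → 9:11 AM UTC (Aug 8).
Add 4 hours 25 minutes layover in Jakarta → 1:36 PM UTC.
Add 7 hours and 9 minutes leg 3 → 8:45 PM UTC.
Ravensport is UTC+14:00, so local arrival = 8:45 PM + 14:00 = 10:45 AM on Aug 9.

10:45 AM on August 9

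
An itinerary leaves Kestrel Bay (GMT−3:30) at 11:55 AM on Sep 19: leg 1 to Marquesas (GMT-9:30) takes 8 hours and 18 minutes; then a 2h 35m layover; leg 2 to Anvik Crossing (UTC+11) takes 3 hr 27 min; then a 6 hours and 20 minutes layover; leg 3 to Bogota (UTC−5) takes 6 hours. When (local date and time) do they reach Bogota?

Convert departure to UTC: 11:55 AM + 3:30 = 3:25 PM UTC on Sep 19.
Add 8 hours 18 minutes leg 1 → 11:43 PM UTC.
Add 2 hours 35 minutes layover in Marquesas → 2:18 AM UTC (Sep 20).
Add 3 hours and 27 minutes leg 2 → 5:45 AM UTC.
Add 6 hours and 20 minutes layover in Anvik Crossing → 12:05 PM UTC.
Add 6 hours leg 3 → 6:05 PM UTC.
Bogota is UTC−5:00, so local arrival = 6:05 PM − 5:00 = 1:05 PM on Sep 20.

1:05 PM on September 20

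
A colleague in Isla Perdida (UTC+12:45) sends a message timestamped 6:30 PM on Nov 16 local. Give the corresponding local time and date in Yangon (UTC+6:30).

In UTC: 6:30 PM − 12:45 = 5:45 AM on Nov 16.
Yangon is UTC+6:30: 5:45 AM + 6:30 = 12:15 PM on Nov 16.

12:15 PM on Nov 16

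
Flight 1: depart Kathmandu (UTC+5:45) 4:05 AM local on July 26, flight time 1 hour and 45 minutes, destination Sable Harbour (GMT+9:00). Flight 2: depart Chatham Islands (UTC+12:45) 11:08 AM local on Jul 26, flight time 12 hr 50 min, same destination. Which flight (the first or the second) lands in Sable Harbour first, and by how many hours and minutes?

the first, by 11 hours 8 minutes

Flight 1 in UTC: 4:05 AM − 5:45 = 10:20 PM on Jul 25.
+1 hour 45 minutes → arrive 12:05 AM UTC on Jul 26.
Flight 2 in UTC: 11:08 AM − 12:45 = 10:23 PM on Jul 25.
+12 hours 50 minutes → arrive 11:13 AM UTC on Jul 26.
Flight 1 lands earlier by 11 hours 8 minutes.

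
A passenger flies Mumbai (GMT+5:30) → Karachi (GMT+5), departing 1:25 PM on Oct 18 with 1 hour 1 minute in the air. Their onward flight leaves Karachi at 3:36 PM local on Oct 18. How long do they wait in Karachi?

1 hour 40 minutes

Convert departure to UTC: 1:25 PM − 5:30 = 7:55 AM UTC on Oct 18.
Add 1 hour and 1 minute flight time → 8:56 AM UTC.
Karachi is UTC+5:00, so local arrival = 8:56 AM + 5:00 = 1:56 PM on Oct 18.
Layover = 3:36 PM − 1:56 PM = 1 hour 40 minutes.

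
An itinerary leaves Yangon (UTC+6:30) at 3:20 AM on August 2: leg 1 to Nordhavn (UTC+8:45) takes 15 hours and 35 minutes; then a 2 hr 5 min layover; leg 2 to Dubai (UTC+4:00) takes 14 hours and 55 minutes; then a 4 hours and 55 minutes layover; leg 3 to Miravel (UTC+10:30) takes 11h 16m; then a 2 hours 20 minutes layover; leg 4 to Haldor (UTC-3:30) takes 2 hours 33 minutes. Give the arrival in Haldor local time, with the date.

Convert departure to UTC: 3:20 AM − 6:30 = 8:50 PM UTC on Aug 1.
Add 15 hours and 35 minutes leg 1 → 12:25 PM UTC (Aug 2).
Add 2 hours 5 minutes layover in Nordhavn → 2:30 PM UTC.
Add 14 hours and 55 minutes leg 2 → 5:25 AM UTC (Aug 3).
Add 4 hours 55 minutes layover in Dubai → 10:20 AM UTC.
Add 11 hours 16 minutes leg 3 → 9:36 PM UTC.
Add 2 hours 20 minutes layover in Miravel → 11:56 PM UTC.
Add 2 hours 33 minutes leg 4 → 2:29 AM UTC (Aug 4).
Haldor is UTC−3:30, so local arrival = 2:29 AM − 3:30 = 10:59 PM on Aug 3.

10:59 PM on August 3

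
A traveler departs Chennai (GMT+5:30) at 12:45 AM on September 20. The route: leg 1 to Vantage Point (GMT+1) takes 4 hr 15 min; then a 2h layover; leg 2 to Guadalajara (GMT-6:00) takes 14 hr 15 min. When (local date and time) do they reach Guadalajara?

Convert departure to UTC: 12:45 AM − 5:30 = 7:15 PM UTC on Sep 19.
Add 4 hours 15 minutes leg 1 → 11:30 PM UTC.
Add 2 hours layover in Vantage Point → 1:30 AM UTC (Sep 20).
Add 14 hours 15 minutes leg 2 → 3:45 PM UTC.
Guadalajara is UTC−6:00, so local arrival = 3:45 PM − 6:00 = 9:45 AM on Sep 20.

9:45 AM on September 20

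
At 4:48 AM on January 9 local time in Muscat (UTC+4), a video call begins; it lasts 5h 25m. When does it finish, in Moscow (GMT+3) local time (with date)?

Convert start to UTC: 4:48 AM − 4:00 = 12:48 AM UTC on Jan 9.
Add 5 hours and 25 minutes duration → 6:13 AM UTC.
Moscow is UTC+3:00, so local end time = 6:13 AM + 3:00 = 9:13 AM on Jan 9.

9:13 AM on January 9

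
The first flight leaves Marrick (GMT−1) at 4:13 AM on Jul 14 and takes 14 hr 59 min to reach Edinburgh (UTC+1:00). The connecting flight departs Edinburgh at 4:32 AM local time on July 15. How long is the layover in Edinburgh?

7 hours 20 minutes

Convert departure to UTC: 4:13 AM + 1:00 = 5:13 AM UTC on Jul 14.
Add 14 hours 59 minutes flight time → 8:12 PM UTC.
Edinburgh is UTC+1:00, so local arrival = 8:12 PM + 1:00 = 9:12 PM on Jul 14.
Layover = 4:32 AM − 9:12 PM (+1 day) = 7 hours 20 minutes.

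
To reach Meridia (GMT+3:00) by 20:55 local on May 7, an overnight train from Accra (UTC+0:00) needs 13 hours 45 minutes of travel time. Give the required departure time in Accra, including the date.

Target arrival in UTC: 20:55 − 3:00 = 17:55 on May 7.
Subtract 13 hours 45 minutes → departure 04:10 UTC on May 7.
Accra is UTC+0, so departure is 04:10 on May 7.

04:10 on May 7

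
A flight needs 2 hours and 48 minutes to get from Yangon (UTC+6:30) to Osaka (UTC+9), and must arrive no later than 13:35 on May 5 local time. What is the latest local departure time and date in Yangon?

08:17 on May 5

Target arrival in UTC: 13:35 − 9:00 = 04:35 on May 5.
Subtract 2 hours and 48 minutes → departure 01:47 UTC on May 5.
Yangon is UTC+6:30: 01:47 + 6:30 = 08:17 on May 5.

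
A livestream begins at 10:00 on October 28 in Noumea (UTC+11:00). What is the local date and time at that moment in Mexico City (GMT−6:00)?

Mexico City is 17:00 behind Noumea.
Shift by the zone difference: 10:00 − 17:00 = 17:00 on Oct 27 in Mexico City.

17:00 on October 27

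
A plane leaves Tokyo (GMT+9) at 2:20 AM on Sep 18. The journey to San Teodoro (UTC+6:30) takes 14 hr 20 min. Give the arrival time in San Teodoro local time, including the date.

2:10 PM on Sep 18

San Teodoro is 2:30 behind Tokyo.
After 14 hours 20 minutes it is 4:40 PM in Tokyo.
Shift by the zone difference: 4:40 PM − 2:30 = 2:10 PM on Sep 18 in San Teodoro.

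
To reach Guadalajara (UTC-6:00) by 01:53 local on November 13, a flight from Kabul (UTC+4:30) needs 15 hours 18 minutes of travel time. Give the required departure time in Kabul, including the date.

21:05 on November 12

Target arrival in UTC: 01:53 + 6:00 = 07:53 on Nov 13.
Subtract 15 hours 18 minutes → departure 16:35 UTC on Nov 12.
Kabul is UTC+4:30: 16:35 + 4:30 = 21:05 on Nov 12.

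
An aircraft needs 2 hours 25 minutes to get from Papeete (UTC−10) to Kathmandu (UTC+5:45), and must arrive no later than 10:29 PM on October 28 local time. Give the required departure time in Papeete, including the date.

Target arrival in UTC: 10:29 PM − 5:45 = 4:44 PM on Oct 28.
Subtract 2 hours 25 minutes → departure 2:19 PM UTC on Oct 28.
Papeete is UTC−10:00: 2:19 PM − 10:00 = 4:19 AM on Oct 28.

4:19 AM on October 28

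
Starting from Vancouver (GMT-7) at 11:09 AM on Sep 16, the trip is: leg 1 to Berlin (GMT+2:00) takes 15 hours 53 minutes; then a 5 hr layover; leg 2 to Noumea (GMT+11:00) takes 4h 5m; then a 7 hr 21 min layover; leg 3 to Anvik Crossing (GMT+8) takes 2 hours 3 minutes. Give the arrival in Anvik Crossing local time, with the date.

Convert departure to UTC: 11:09 AM + 7:00 = 6:09 PM UTC on Sep 16.
Add 15 hours 53 minutes leg 1 → 10:02 AM UTC (Sep 17).
Add 5 hours layover in Berlin → 3:02 PM UTC.
Add 4 hours and 5 minutes leg 2 → 7:07 PM UTC.
Add 7 hours 21 minutes layover in Noumea → 2:28 AM UTC (Sep 18).
Add 2 hours and 3 minutes leg 3 → 4:31 AM UTC.
Anvik Crossing is UTC+8:00, so local arrival = 4:31 AM + 8:00 = 12:31 PM on Sep 18.

12:31 PM on Sep 18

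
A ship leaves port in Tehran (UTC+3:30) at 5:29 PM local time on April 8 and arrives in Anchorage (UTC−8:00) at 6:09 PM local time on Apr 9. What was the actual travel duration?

36 hours 10 minutes

Anchorage is 11:30 behind Tehran.
Clock-face elapsed time (ignoring zones) is 24 hours 40 minutes.
Actual elapsed = 24 hours 40 minutes + 11:30 = 36 hours 10 minutes.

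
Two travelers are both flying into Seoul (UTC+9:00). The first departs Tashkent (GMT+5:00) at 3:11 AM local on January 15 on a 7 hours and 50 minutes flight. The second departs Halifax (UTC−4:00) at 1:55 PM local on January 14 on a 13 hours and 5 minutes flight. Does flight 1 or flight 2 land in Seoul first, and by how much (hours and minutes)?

Flight 1 in UTC: 3:11 AM − 5:00 = 10:11 PM on Jan 14.
+7 hours 50 minutes → arrive 6:01 AM UTC on Jan 15.
Flight 2 in UTC: 1:55 PM + 4:00 = 5:55 PM on Jan 14.
+13 hours and 5 minutes → arrive 7:00 AM UTC on Jan 15.
Flight 1 lands earlier by 59 minutes.

the first, by 59 minutes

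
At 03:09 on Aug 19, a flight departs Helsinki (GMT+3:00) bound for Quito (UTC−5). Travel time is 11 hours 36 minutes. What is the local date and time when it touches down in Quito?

06:45 on August 19

Convert departure to UTC: 03:09 − 3:00 = 00:09 UTC on Aug 19.
Add 11 hours 36 minutes travel time → 11:45 UTC.
Quito is UTC−5:00, so local arrival = 11:45 − 5:00 = 06:45 on Aug 19.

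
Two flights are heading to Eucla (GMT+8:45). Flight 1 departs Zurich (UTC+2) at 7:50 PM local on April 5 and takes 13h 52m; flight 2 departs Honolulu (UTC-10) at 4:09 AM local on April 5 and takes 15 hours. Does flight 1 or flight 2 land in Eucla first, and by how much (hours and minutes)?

Flight 1 in UTC: 7:50 PM − 2:00 = 5:50 PM on Apr 5.
+13 hours 52 minutes → arrive 7:42 AM UTC on Apr 6.
Flight 2 in UTC: 4:09 AM + 10:00 = 2:09 PM on Apr 5.
+15 hours → arrive 5:09 AM UTC on Apr 6.
Flight 2 lands earlier by 2 hours 33 minutes.

the second, by 2 hours 33 minutes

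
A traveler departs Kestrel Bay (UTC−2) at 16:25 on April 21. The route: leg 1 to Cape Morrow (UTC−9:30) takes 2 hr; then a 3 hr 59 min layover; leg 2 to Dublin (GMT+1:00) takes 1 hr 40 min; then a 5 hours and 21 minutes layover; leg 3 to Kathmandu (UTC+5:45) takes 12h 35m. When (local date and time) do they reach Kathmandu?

Convert departure to UTC: 16:25 + 2:00 = 18:25 UTC on Apr 21.
Add 2 hours leg 1 → 20:25 UTC.
Add 3 hours and 59 minutes layover in Cape Morrow → 00:24 UTC (Apr 22).
Add 1 hour 40 minutes leg 2 → 02:04 UTC.
Add 5 hours and 21 minutes layover in Dublin → 07:25 UTC.
Add 12 hours and 35 minutes leg 3 → 20:00 UTC.
Kathmandu is UTC+5:45, so local arrival = 20:00 + 5:45 = 01:45 on Apr 23.

01:45 on April 23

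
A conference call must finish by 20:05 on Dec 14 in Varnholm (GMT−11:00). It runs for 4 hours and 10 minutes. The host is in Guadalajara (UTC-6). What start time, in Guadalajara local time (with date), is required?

20:55 on Dec 14

Target end time in UTC: 20:05 + 11:00 = 07:05 on Dec 15.
Subtract 4 hours 10 minutes → start 02:55 UTC on Dec 15.
Guadalajara is UTC−6:00: 02:55 − 6:00 = 20:55 on Dec 14.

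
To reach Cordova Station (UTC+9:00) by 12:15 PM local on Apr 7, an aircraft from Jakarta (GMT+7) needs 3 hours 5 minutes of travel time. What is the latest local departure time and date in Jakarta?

Target arrival in UTC: 12:15 PM − 9:00 = 3:15 AM on Apr 7.
Subtract 3 hours and 5 minutes → departure 12:10 AM UTC on Apr 7.
Jakarta is UTC+7:00: 12:10 AM + 7:00 = 7:10 AM on Apr 7.

7:10 AM on Apr 7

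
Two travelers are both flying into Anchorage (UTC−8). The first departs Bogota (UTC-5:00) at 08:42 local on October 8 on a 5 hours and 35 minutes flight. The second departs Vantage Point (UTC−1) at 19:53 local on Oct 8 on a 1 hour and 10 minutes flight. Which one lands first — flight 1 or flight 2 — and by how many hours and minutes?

Flight 1 in UTC: 08:42 + 5:00 = 13:42 on Oct 8.
+5 hours and 35 minutes → arrive 19:17 UTC on Oct 8.
Flight 2 in UTC: 19:53 + 1:00 = 20:53 on Oct 8.
+1 hour and 10 minutes → arrive 22:03 UTC on Oct 8.
Flight 1 lands earlier by 2 hours 46 minutes.

the first, by 2 hours 46 minutes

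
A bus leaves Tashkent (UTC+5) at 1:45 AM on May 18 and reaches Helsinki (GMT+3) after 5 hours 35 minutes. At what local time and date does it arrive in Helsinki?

Helsinki is 2:00 behind Tashkent.
After 5 hours and 35 minutes it is 7:20 AM in Tashkent.
Shift by the zone difference: 7:20 AM − 2:00 = 5:20 AM on May 18 in Helsinki.

5:20 AM on May 18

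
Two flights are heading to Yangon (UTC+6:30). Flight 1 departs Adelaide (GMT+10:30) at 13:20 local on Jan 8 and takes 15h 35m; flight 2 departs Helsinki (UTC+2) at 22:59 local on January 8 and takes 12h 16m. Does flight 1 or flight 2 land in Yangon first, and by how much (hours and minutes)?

the first, by 14 hours 50 minutes

Flight 1 in UTC: 13:20 − 10:30 = 02:50 on Jan 8.
+15 hours and 35 minutes → arrive 18:25 UTC on Jan 8.
Flight 2 in UTC: 22:59 − 2:00 = 20:59 on Jan 8.
+12 hours and 16 minutes → arrive 09:15 UTC on Jan 9.
Flight 1 lands earlier by 14 hours 50 minutes.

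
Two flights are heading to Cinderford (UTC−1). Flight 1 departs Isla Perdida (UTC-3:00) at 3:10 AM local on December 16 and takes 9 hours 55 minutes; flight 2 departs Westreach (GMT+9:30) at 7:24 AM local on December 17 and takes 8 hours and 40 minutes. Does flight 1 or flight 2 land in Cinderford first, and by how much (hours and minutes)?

the first, by 14 hours 29 minutes

Flight 1 in UTC: 3:10 AM + 3:00 = 6:10 AM on Dec 16.
+9 hours and 55 minutes → arrive 4:05 PM UTC on Dec 16.
Flight 2 in UTC: 7:24 AM − 9:30 = 9:54 PM on Dec 16.
+8 hours 40 minutes → arrive 6:34 AM UTC on Dec 17.
Flight 1 lands earlier by 14 hours 29 minutes.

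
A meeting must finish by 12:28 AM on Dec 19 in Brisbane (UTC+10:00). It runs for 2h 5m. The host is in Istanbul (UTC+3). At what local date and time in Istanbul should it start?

Target end time in UTC: 12:28 AM − 10:00 = 2:28 PM on Dec 18.
Subtract 2 hours and 5 minutes → start 12:23 PM UTC on Dec 18.
Istanbul is UTC+3:00: 12:23 PM + 3:00 = 3:23 PM on Dec 18.

3:23 PM on December 18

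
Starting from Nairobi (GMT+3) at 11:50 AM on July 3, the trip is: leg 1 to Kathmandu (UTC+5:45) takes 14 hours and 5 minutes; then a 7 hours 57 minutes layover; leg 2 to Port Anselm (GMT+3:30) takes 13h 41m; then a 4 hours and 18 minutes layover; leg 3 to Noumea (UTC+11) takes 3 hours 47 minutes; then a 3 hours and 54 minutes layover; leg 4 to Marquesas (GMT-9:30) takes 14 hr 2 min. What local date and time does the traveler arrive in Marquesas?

Convert departure to UTC: 11:50 AM − 3:00 = 8:50 AM UTC on Jul 3.
Add 14 hours and 5 minutes leg 1 → 10:55 PM UTC.
Add 7 hours and 57 minutes layover in Kathmandu → 6:52 AM UTC (Jul 4).
Add 13 hours 41 minutes leg 2 → 8:33 PM UTC.
Add 4 hours and 18 minutes layover in Port Anselm → 12:51 AM UTC (Jul 5).
Add 3 hours 47 minutes leg 3 → 4:38 AM UTC.
Add 3 hours 54 minutes layover in Noumea → 8:32 AM UTC.
Add 14 hours and 2 minutes leg 4 → 10:34 PM UTC.
Marquesas is UTC−9:30, so local arrival = 10:34 PM − 9:30 = 1:04 PM on Jul 5.

1:04 PM on July 5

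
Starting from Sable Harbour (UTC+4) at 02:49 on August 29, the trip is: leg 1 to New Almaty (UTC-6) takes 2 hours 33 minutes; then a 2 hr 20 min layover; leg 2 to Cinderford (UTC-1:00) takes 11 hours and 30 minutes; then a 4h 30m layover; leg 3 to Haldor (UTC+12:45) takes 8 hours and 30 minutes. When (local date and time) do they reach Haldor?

Convert departure to UTC: 02:49 − 4:00 = 22:49 UTC on Aug 28.
Add 2 hours 33 minutes leg 1 → 01:22 UTC (Aug 29).
Add 2 hours and 20 minutes layover in New Almaty → 03:42 UTC.
Add 11 hours and 30 minutes leg 2 → 15:12 UTC.
Add 4 hours and 30 minutes layover in Cinderford → 19:42 UTC.
Add 8 hours and 30 minutes leg 3 → 04:12 UTC (Aug 30).
Haldor is UTC+12:45, so local arrival = 04:12 + 12:45 = 16:57 on Aug 30.

16:57 on Aug 30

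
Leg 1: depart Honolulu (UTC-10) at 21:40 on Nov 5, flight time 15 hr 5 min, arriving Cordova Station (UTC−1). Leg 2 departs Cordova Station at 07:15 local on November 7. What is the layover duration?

9 hours 30 minutes

Convert departure to UTC: 21:40 + 10:00 = 07:40 UTC on Nov 6.
Add 15 hours and 5 minutes flight time → 22:45 UTC.
Cordova Station is UTC−1:00, so local arrival = 22:45 − 1:00 = 21:45 on Nov 6.
Layover = 07:15 − 21:45 (+1 day) = 9 hours 30 minutes.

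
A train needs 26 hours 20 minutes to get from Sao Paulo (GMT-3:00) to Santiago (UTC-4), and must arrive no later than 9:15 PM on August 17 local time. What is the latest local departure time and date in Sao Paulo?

7:55 PM on Aug 16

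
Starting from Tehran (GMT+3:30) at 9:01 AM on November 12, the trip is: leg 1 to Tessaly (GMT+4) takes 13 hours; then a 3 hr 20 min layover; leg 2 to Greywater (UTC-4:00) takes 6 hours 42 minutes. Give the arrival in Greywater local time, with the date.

Convert departure to UTC: 9:01 AM − 3:30 = 5:31 AM UTC on Nov 12.
Add 13 hours leg 1 → 6:31 PM UTC.
Add 3 hours and 20 minutes layover in Tessaly → 9:51 PM UTC.
Add 6 hours 42 minutes leg 2 → 4:33 AM UTC (Nov 13).
Greywater is UTC−4:00, so local arrival = 4:33 AM − 4:00 = 12:33 AM on Nov 13.

12:33 AM on November 13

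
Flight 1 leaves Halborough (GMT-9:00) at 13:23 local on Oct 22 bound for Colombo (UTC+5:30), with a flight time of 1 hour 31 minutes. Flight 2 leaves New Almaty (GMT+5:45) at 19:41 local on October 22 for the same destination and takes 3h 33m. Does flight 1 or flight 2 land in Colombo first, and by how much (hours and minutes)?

Flight 1 in UTC: 13:23 + 9:00 = 22:23 on Oct 22.
+1 hour 31 minutes → arrive 23:54 UTC on Oct 22.
Flight 2 in UTC: 19:41 − 5:45 = 13:56 on Oct 22.
+3 hours and 33 minutes → arrive 17:29 UTC on Oct 22.
Flight 2 lands earlier by 6 hours 25 minutes.

the second, by 6 hours 25 minutes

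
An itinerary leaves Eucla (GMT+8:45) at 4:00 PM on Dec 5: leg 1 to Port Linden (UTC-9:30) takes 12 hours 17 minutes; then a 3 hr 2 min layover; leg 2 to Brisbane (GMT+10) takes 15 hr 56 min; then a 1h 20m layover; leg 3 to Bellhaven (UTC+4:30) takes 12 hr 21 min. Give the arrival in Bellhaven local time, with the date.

8:41 AM on December 7

Convert departure to UTC: 4:00 PM − 8:45 = 7:15 AM UTC on Dec 5.
Add 12 hours and 17 minutes leg 1 → 7:32 PM UTC.
Add 3 hours 2 minutes layover in Port Linden → 10:34 PM UTC.
Add 15 hours 56 minutes leg 2 → 2:30 PM UTC (Dec 6).
Add 1 hour 20 minutes layover in Brisbane → 3:50 PM UTC.
Add 12 hours and 21 minutes leg 3 → 4:11 AM UTC (Dec 7).
Bellhaven is UTC+4:30, so local arrival = 4:11 AM + 4:30 = 8:41 AM on Dec 7.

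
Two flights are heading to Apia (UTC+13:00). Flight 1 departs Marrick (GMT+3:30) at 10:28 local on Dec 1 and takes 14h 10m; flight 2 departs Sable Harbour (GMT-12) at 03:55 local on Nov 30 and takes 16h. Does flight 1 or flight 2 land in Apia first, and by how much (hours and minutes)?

Flight 1 in UTC: 10:28 − 3:30 = 06:58 on Dec 1.
+14 hours 10 minutes → arrive 21:08 UTC on Dec 1.
Flight 2 in UTC: 03:55 + 12:00 = 15:55 on Nov 30.
+16 hours → arrive 07:55 UTC on Dec 1.
Flight 2 lands earlier by 13 hours 13 minutes.

the second, by 13 hours 13 minutes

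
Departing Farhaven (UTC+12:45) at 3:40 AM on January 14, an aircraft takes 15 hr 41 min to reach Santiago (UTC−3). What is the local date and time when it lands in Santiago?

3:36 AM on January 14

Convert departure to UTC: 3:40 AM − 12:45 = 2:55 PM UTC on Jan 13.
Add 15 hours 41 minutes travel time → 6:36 AM UTC (Jan 14).
Santiago is UTC−3:00, so local arrival = 6:36 AM − 3:00 = 3:36 AM on Jan 14.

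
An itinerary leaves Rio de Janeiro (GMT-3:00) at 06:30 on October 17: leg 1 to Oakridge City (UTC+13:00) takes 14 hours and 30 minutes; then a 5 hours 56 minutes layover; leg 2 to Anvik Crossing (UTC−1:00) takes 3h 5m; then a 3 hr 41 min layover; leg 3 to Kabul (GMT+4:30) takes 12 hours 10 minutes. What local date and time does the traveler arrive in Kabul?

05:22 on October 19

Convert departure to UTC: 06:30 + 3:00 = 09:30 UTC on Oct 17.
Add 14 hours 30 minutes leg 1 → 00:00 UTC (Oct 18).
Add 5 hours and 56 minutes layover in Oakridge City → 05:56 UTC.
Add 3 hours 5 minutes leg 2 → 09:01 UTC.
Add 3 hours and 41 minutes layover in Anvik Crossing → 12:42 UTC.
Add 12 hours 10 minutes leg 3 → 00:52 UTC (Oct 19).
Kabul is UTC+4:30, so local arrival = 00:52 + 4:30 = 05:22 on Oct 19.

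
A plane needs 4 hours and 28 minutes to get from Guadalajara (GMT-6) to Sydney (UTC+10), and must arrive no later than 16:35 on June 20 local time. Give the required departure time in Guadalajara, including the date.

20:07 on June 19

Target arrival in UTC: 16:35 − 10:00 = 06:35 on Jun 20.
Subtract 4 hours 28 minutes → departure 02:07 UTC on Jun 20.
Guadalajara is UTC−6:00: 02:07 − 6:00 = 20:07 on Jun 19.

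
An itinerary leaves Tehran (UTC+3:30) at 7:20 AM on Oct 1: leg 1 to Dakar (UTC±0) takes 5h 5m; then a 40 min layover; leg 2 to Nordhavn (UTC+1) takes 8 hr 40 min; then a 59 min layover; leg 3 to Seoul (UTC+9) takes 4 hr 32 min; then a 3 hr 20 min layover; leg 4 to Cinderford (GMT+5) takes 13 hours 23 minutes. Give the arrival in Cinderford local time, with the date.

Convert departure to UTC: 7:20 AM − 3:30 = 3:50 AM UTC on Oct 1.
Add 5 hours and 5 minutes leg 1 → 8:55 AM UTC.
Add 40 minutes layover in Dakar → 9:35 AM UTC.
Add 8 hours and 40 minutes leg 2 → 6:15 PM UTC.
Add 59 minutes layover in Nordhavn → 7:14 PM UTC.
Add 4 hours 32 minutes leg 3 → 11:46 PM UTC.
Add 3 hours 20 minutes layover in Seoul → 3:06 AM UTC (Oct 2).
Add 13 hours 23 minutes leg 4 → 4:29 PM UTC.
Cinderford is UTC+5:00, so local arrival = 4:29 PM + 5:00 = 9:29 PM on Oct 2.

9:29 PM on Oct 2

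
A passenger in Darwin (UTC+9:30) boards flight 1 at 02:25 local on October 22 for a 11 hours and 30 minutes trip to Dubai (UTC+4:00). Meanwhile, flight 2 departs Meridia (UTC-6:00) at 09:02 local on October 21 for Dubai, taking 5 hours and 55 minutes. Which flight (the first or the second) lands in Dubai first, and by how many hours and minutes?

Flight 1 in UTC: 02:25 − 9:30 = 16:55 on Oct 21.
+11 hours and 30 minutes → arrive 04:25 UTC on Oct 22.
Flight 2 in UTC: 09:02 + 6:00 = 15:02 on Oct 21.
+5 hours 55 minutes → arrive 20:57 UTC on Oct 21.
Flight 2 lands earlier by 7 hours 28 minutes.

the second, by 7 hours 28 minutes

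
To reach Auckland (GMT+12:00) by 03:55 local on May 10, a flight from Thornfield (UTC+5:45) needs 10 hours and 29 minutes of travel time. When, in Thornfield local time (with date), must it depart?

11:11 on May 9

Target arrival in UTC: 03:55 − 12:00 = 15:55 on May 9.
Subtract 10 hours and 29 minutes → departure 05:26 UTC on May 9.
Thornfield is UTC+5:45: 05:26 + 5:45 = 11:11 on May 9.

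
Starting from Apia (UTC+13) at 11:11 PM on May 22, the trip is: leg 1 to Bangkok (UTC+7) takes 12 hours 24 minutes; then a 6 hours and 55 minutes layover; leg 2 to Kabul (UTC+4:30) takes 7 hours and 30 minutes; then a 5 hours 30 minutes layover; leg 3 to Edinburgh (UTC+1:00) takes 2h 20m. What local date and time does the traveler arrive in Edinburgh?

9:50 PM on May 23

Convert departure to UTC: 11:11 PM − 13:00 = 10:11 AM UTC on May 22.
Add 12 hours 24 minutes leg 1 → 10:35 PM UTC.
Add 6 hours and 55 minutes layover in Bangkok → 5:30 AM UTC (May 23).
Add 7 hours 30 minutes leg 2 → 1:00 PM UTC.
Add 5 hours and 30 minutes layover in Kabul → 6:30 PM UTC.
Add 2 hours 20 minutes leg 3 → 8:50 PM UTC.
Edinburgh is UTC+1:00, so local arrival = 8:50 PM + 1:00 = 9:50 PM on May 23.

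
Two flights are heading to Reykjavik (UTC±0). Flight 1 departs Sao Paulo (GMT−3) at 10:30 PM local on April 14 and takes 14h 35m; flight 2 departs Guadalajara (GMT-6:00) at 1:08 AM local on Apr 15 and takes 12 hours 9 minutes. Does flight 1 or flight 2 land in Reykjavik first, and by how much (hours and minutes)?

the first, by 3 hours 12 minutes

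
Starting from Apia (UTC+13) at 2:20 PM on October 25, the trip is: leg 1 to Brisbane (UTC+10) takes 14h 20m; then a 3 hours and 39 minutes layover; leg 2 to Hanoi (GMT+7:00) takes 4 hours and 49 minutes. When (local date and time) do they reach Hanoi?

7:08 AM on October 26

Convert departure to UTC: 2:20 PM − 13:00 = 1:20 AM UTC on Oct 25.
Add 14 hours and 20 minutes leg 1 → 3:40 PM UTC.
Add 3 hours 39 minutes layover in Brisbane → 7:19 PM UTC.
Add 4 hours 49 minutes leg 2 → 12:08 AM UTC (Oct 26).
Hanoi is UTC+7:00, so local arrival = 12:08 AM + 7:00 = 7:08 AM on Oct 26.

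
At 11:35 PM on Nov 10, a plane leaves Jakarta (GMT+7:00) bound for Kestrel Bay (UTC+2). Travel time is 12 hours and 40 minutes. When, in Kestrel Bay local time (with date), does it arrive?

Convert departure to UTC: 11:35 PM − 7:00 = 4:35 PM UTC on Nov 10.
Add 12 hours and 40 minutes travel time → 5:15 AM UTC (Nov 11).
Kestrel Bay is UTC+2:00, so local arrival = 5:15 AM + 2:00 = 7:15 AM on Nov 11.

7:15 AM on November 11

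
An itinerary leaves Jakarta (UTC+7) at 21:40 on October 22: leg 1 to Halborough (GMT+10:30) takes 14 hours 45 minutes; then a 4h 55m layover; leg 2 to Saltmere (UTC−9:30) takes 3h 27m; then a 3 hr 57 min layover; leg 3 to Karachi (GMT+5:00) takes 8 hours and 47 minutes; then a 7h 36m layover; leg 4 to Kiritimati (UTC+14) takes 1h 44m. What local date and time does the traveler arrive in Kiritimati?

Convert departure to UTC: 21:40 − 7:00 = 14:40 UTC on Oct 22.
Add 14 hours 45 minutes leg 1 → 05:25 UTC (Oct 23).
Add 4 hours and 55 minutes layover in Halborough → 10:20 UTC.
Add 3 hours and 27 minutes leg 2 → 13:47 UTC.
Add 3 hours 57 minutes layover in Saltmere → 17:44 UTC.
Add 8 hours and 47 minutes leg 3 → 02:31 UTC (Oct 24).
Add 7 hours 36 minutes layover in Karachi → 10:07 UTC.
Add 1 hour and 44 minutes leg 4 → 11:51 UTC.
Kiritimati is UTC+14:00, so local arrival = 11:51 + 14:00 = 01:51 on Oct 25.

01:51 on Oct 25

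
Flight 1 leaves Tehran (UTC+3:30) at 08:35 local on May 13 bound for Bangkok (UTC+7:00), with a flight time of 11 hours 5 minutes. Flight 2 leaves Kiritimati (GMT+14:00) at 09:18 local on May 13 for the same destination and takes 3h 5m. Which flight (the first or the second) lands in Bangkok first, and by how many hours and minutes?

Flight 1 in UTC: 08:35 − 3:30 = 05:05 on May 13.
+11 hours and 5 minutes → arrive 16:10 UTC on May 13.
Flight 2 in UTC: 09:18 − 14:00 = 19:18 on May 12.
+3 hours and 5 minutes → arrive 22:23 UTC on May 12.
Flight 2 lands earlier by 17 hours 47 minutes.

the second, by 17 hours 47 minutes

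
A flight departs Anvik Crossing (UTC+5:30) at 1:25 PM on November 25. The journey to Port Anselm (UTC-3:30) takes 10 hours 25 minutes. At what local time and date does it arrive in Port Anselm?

2:50 PM on November 25

Convert departure to UTC: 1:25 PM − 5:30 = 7:55 AM UTC on Nov 25.
Add 10 hours 25 minutes travel time → 6:20 PM UTC.
Port Anselm is UTC−3:30, so local arrival = 6:20 PM − 3:30 = 2:50 PM on Nov 25.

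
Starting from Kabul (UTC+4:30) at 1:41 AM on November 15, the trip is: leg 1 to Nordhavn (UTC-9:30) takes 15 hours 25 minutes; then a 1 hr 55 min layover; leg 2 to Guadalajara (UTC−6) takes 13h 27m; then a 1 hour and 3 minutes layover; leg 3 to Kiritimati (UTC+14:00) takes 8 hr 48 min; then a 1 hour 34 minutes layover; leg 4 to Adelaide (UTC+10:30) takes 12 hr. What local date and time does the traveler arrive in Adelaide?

1:53 PM on November 17

Convert departure to UTC: 1:41 AM − 4:30 = 9:11 PM UTC on Nov 14.
Add 15 hours and 25 minutes leg 1 → 12:36 PM UTC (Nov 15).
Add 1 hour and 55 minutes layover in Nordhavn → 2:31 PM UTC.
Add 13 hours and 27 minutes leg 2 → 3:58 AM UTC (Nov 16).
Add 1 hour and 3 minutes layover in Guadalajara → 5:01 AM UTC.
Add 8 hours 48 minutes leg 3 → 1:49 PM UTC.
Add 1 hour and 34 minutes layover in Kiritimati → 3:23 PM UTC.
Add 12 hours leg 4 → 3:23 AM UTC (Nov 17).
Adelaide is UTC+10:30, so local arrival = 3:23 AM + 10:30 = 1:53 PM on Nov 17.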